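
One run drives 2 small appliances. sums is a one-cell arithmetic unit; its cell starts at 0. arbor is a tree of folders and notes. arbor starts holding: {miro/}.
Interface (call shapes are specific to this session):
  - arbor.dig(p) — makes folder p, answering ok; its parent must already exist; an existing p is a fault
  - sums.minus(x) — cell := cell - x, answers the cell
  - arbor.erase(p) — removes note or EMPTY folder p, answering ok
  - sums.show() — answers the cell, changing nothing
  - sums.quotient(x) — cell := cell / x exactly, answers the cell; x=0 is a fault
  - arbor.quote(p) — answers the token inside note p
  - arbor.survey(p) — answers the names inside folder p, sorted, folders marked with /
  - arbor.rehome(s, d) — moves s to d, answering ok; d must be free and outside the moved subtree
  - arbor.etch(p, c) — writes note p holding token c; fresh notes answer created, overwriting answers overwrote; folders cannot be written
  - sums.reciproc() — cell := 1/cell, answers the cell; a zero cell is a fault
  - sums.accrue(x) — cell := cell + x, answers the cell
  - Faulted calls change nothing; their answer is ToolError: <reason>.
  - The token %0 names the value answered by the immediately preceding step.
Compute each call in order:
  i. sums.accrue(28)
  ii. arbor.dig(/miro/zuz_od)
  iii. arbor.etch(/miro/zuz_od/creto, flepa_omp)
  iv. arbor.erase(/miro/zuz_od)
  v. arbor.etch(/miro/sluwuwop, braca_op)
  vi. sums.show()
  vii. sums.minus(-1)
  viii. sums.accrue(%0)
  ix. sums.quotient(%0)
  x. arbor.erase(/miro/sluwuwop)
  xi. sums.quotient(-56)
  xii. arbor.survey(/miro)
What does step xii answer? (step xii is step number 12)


Answer: [zuz_od/]

Derivation:
Step: sums.accrue[28]
Result: 28
Step: arbor.dig[/miro/zuz_od]
Result: ok
Step: arbor.etch[/miro/zuz_od/creto; flepa_omp]
Result: created
Step: arbor.erase[/miro/zuz_od]
Result: ToolError: not empty
Step: arbor.etch[/miro/sluwuwop; braca_op]
Result: created
Step: sums.show[]
Result: 28
Step: sums.minus[-1]
Result: 29
Step: sums.accrue[%0]
Result: 58
Step: sums.quotient[%0]
Result: 1
Step: arbor.erase[/miro/sluwuwop]
Result: ok
Step: sums.quotient[-56]
Result: -1/56
Step: arbor.survey[/miro]
Result: [zuz_od/]


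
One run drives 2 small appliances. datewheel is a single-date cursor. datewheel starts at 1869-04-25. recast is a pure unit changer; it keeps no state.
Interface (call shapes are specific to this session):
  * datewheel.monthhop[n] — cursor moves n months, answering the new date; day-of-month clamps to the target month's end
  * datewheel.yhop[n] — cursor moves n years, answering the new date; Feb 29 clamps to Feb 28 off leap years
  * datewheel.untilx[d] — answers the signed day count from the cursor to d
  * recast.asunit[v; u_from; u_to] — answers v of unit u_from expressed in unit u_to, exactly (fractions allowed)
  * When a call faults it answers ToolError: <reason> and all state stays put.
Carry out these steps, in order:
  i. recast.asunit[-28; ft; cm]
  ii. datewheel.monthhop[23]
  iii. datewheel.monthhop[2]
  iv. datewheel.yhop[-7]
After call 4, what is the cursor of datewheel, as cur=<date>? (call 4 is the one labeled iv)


==> asunit(v='-28', u_from='ft', u_to='cm')
<== -21336/25
==> monthhop(n='23')
<== 1871-03-25
==> monthhop(n='2')
<== 1871-05-25
==> yhop(n='-7')
<== 1864-05-25

Answer: cur=1864-05-25


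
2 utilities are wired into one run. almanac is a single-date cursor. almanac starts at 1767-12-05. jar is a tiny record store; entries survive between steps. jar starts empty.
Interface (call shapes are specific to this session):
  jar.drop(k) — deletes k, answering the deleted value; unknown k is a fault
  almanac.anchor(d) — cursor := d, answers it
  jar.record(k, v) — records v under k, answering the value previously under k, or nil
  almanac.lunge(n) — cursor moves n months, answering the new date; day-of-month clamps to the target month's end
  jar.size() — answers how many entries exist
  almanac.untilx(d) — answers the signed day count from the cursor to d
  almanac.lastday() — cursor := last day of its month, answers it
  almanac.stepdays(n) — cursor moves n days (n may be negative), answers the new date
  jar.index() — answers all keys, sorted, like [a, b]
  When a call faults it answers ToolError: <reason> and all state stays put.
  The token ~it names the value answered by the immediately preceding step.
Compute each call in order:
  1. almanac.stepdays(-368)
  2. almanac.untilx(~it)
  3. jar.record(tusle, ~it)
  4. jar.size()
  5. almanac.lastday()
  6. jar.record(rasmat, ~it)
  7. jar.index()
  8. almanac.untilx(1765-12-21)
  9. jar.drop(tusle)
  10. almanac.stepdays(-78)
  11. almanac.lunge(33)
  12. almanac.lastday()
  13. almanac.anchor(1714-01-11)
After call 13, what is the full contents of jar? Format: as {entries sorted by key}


[in] almanac.stepdays n: -368
  1766-12-02
[in] almanac.untilx d: ~it
  0
[in] jar.record k: tusle v: ~it
  nil
[in] jar.size
  1
[in] almanac.lastday
  1766-12-31
[in] jar.record k: rasmat v: ~it
  nil
[in] jar.index
  [rasmat, tusle]
[in] almanac.untilx d: 1765-12-21
  -375
[in] jar.drop k: tusle
  0
[in] almanac.stepdays n: -78
  1766-10-14
[in] almanac.lunge n: 33
  1769-07-14
[in] almanac.lastday
  1769-07-31
[in] almanac.anchor d: 1714-01-11
  1714-01-11

Answer: {rasmat=1766-12-31}


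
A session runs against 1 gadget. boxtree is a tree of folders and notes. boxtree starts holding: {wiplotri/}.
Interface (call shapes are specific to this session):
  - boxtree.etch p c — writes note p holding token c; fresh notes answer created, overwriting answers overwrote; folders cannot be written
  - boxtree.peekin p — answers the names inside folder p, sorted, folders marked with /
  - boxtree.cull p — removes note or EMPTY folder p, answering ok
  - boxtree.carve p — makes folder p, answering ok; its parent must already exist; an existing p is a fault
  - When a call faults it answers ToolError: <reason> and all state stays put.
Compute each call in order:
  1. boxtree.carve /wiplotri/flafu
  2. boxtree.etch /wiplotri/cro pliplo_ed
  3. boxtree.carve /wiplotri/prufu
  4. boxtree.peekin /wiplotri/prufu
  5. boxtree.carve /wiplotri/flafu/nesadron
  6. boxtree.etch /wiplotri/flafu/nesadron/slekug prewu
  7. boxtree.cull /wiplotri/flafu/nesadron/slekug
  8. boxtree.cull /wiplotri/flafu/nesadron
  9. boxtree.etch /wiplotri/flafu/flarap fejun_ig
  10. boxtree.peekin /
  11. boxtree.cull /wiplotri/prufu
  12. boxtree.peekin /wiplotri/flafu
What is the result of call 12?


Answer: [flarap]

Derivation:
>>> boxtree.carve p→/wiplotri/flafu
  ok
>>> boxtree.etch p→/wiplotri/cro c→pliplo_ed
  created
>>> boxtree.carve p→/wiplotri/prufu
  ok
>>> boxtree.peekin p→/wiplotri/prufu
  []
>>> boxtree.carve p→/wiplotri/flafu/nesadron
  ok
>>> boxtree.etch p→/wiplotri/flafu/nesadron/slekug c→prewu
  created
>>> boxtree.cull p→/wiplotri/flafu/nesadron/slekug
  ok
>>> boxtree.cull p→/wiplotri/flafu/nesadron
  ok
>>> boxtree.etch p→/wiplotri/flafu/flarap c→fejun_ig
  created
>>> boxtree.peekin p→/
  [wiplotri/]
>>> boxtree.cull p→/wiplotri/prufu
  ok
>>> boxtree.peekin p→/wiplotri/flafu
  [flarap]


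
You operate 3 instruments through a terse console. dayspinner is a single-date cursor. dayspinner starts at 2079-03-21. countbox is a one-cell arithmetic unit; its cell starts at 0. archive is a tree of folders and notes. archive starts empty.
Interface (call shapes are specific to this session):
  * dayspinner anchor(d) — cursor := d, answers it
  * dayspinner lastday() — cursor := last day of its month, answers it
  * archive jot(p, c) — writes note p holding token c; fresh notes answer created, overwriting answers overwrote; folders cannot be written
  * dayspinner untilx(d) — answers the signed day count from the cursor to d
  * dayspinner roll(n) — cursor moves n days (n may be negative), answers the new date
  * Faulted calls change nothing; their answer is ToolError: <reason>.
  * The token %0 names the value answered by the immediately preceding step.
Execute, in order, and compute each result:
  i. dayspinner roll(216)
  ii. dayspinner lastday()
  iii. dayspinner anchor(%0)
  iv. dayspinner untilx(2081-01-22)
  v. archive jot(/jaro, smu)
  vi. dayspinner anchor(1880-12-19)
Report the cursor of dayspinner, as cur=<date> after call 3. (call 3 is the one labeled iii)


Answer: cur=2079-10-31

Derivation:
;; 1. dayspinner roll(216) -> 2079-10-23
;; 2. dayspinner lastday() -> 2079-10-31
;; 3. dayspinner anchor(%0) -> 2079-10-31
;; 4. dayspinner untilx(2081-01-22) -> 449
;; 5. archive jot(/jaro, smu) -> created
;; 6. dayspinner anchor(1880-12-19) -> 1880-12-19


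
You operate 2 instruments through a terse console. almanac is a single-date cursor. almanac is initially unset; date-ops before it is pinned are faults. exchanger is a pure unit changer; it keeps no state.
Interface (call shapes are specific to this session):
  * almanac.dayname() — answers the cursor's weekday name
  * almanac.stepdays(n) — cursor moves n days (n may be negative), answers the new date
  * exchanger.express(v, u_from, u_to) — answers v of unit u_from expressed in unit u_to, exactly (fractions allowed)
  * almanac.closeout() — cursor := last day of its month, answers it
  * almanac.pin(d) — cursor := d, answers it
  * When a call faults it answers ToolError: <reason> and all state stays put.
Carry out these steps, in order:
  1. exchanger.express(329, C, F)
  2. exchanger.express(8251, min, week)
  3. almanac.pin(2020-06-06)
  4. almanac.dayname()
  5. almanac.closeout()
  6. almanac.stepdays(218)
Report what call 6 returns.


> express v='329' u_from='C' u_to='F'
[out] 3121/5
> express v='8251' u_from='min' u_to='week'
[out] 8251/10080
> pin d='2020-06-06'
[out] 2020-06-06
> dayname
[out] Saturday
> closeout
[out] 2020-06-30
> stepdays n='218'
[out] 2021-02-03

Answer: 2021-02-03


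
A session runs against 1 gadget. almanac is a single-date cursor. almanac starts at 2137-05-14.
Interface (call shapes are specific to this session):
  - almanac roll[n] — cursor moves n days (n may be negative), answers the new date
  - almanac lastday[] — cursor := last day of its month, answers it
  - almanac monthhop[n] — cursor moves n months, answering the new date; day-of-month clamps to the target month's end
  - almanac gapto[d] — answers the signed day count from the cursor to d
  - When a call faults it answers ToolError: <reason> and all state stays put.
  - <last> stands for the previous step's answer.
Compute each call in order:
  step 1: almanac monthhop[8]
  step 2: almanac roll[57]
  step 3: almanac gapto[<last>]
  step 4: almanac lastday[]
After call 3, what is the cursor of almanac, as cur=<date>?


I try almanac monthhop using n→8, giving 2138-01-14.
I try almanac roll using n→57, which returns 2138-03-12.
Next I call almanac gapto using d→<last>, yielding 0.
Now I run almanac lastday(), and see 2138-03-31.

Answer: cur=2138-03-12


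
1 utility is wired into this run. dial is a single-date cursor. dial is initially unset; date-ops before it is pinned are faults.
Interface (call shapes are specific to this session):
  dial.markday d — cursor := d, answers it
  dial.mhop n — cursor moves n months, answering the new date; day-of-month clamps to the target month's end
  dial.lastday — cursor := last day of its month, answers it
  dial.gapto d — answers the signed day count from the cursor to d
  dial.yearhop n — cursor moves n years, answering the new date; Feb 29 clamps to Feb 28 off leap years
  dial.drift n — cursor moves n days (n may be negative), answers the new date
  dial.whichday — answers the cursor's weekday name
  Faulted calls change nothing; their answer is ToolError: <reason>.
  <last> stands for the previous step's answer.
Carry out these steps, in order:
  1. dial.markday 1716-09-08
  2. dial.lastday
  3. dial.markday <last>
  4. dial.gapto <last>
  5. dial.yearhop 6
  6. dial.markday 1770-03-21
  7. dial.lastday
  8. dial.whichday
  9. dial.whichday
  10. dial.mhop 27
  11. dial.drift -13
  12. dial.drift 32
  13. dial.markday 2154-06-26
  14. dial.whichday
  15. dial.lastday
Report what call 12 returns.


>> dial.markday(d: 1716-09-08)
<< 1716-09-08
>> dial.lastday()
<< 1716-09-30
>> dial.markday(d: <last>)
<< 1716-09-30
>> dial.gapto(d: <last>)
<< 0
>> dial.yearhop(n: 6)
<< 1722-09-30
>> dial.markday(d: 1770-03-21)
<< 1770-03-21
>> dial.lastday()
<< 1770-03-31
>> dial.whichday()
<< Saturday
>> dial.whichday()
<< Saturday
>> dial.mhop(n: 27)
<< 1772-06-30
>> dial.drift(n: -13)
<< 1772-06-17
>> dial.drift(n: 32)
<< 1772-07-19
>> dial.markday(d: 2154-06-26)
<< 2154-06-26
>> dial.whichday()
<< Wednesday
>> dial.lastday()
<< 2154-06-30

Answer: 1772-07-19


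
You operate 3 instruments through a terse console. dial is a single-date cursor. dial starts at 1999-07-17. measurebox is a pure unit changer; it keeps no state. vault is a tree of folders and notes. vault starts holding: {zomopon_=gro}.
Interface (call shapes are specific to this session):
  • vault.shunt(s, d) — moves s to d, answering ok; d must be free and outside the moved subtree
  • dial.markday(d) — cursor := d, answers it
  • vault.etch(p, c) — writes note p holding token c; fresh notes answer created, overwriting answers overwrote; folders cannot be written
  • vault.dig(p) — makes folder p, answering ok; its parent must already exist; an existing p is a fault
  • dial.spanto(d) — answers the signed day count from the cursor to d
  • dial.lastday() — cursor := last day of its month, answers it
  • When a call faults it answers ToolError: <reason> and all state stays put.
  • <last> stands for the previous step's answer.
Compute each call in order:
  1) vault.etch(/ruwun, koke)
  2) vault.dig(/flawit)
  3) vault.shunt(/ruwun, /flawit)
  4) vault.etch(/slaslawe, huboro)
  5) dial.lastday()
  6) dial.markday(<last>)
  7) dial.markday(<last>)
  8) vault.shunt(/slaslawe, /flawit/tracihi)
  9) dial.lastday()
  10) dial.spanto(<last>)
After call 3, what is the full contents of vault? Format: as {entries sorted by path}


Step: etch[/ruwun; koke]
Result: created
Step: dig[/flawit]
Result: ok
Step: shunt[/ruwun; /flawit]
Result: ToolError: exists
Step: etch[/slaslawe; huboro]
Result: created
Step: lastday[]
Result: 1999-07-31
Step: markday[<last>]
Result: 1999-07-31
Step: markday[<last>]
Result: 1999-07-31
Step: shunt[/slaslawe; /flawit/tracihi]
Result: ok
Step: lastday[]
Result: 1999-07-31
Step: spanto[<last>]
Result: 0

Answer: {flawit/, ruwun=koke, zomopon_=gro}


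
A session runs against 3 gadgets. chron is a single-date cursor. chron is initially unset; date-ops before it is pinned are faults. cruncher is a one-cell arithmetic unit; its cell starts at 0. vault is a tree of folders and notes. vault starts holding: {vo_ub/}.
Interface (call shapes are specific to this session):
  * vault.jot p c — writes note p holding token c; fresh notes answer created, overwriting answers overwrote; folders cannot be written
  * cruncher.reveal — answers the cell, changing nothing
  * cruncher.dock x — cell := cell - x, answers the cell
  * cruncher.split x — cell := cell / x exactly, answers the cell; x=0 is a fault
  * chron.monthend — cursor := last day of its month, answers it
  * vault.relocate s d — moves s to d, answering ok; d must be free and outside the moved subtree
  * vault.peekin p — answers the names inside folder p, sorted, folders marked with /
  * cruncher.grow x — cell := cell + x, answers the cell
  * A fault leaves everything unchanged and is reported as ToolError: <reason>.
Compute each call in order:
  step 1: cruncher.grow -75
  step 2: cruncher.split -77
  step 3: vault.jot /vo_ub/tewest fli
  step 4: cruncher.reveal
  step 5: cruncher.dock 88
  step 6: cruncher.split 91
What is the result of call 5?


Answer: -6701/77

Derivation:
>> grow(-75)
<< -75
>> split(-77)
<< 75/77
>> jot(/vo_ub/tewest, fli)
<< created
>> reveal()
<< 75/77
>> dock(88)
<< -6701/77
>> split(91)
<< -6701/7007


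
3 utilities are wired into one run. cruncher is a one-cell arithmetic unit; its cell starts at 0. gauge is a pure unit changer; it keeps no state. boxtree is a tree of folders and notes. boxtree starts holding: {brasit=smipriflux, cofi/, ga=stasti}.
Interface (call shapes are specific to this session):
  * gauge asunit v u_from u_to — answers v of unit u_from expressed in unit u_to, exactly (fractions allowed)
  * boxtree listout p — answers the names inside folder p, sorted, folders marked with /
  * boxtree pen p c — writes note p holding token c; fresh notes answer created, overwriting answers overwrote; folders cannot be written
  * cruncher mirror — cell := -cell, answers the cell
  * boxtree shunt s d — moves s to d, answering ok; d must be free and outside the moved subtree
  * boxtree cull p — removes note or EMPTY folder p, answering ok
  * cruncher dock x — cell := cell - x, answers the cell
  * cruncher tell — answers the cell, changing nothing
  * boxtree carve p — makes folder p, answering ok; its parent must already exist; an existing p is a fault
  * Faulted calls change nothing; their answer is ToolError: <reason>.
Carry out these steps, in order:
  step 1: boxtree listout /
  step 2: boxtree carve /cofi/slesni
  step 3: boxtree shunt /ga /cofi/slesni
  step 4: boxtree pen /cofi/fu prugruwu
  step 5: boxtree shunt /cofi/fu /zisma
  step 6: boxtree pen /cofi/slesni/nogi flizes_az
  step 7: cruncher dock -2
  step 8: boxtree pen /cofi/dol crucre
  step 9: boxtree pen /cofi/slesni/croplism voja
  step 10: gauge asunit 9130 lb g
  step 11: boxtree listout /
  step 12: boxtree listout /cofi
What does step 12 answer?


I use boxtree listout with p: /: [brasit, cofi/, ga].
I try boxtree carve with p: /cofi/slesni, and see ok.
I run boxtree shunt with s: /ga, d: /cofi/slesni, → ToolError: exists.
I run boxtree pen with p: /cofi/fu, c: prugruwu, yielding created.
Then boxtree shunt with s: /cofi/fu, d: /zisma, yielding ok.
I use boxtree pen with p: /cofi/slesni/nogi, c: flizes_az, and get created.
I try cruncher dock with x: -2, giving 2.
I run boxtree pen with p: /cofi/dol, c: crucre, which returns created.
I run boxtree pen with p: /cofi/slesni/croplism, c: voja, yielding created.
Now I run gauge asunit with v: 9130, u_from: lb, u_to: g, and see 41412983381/10000.
Now I run boxtree listout with p: /, → [brasit, cofi/, ga, zisma].
Invoking boxtree listout with p: /cofi, yielding [dol, slesni/].

Answer: [dol, slesni/]


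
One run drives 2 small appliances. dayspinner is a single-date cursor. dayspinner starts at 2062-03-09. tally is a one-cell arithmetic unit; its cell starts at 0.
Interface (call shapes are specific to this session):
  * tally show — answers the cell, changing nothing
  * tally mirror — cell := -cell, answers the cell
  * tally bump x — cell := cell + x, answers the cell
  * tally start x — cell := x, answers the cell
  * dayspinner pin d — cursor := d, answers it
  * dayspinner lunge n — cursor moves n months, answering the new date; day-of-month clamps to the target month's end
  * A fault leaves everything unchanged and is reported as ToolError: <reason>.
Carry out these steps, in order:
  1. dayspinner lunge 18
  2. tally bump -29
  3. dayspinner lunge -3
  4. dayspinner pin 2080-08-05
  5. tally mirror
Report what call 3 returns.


==> dayspinner lunge(18)
<== 2063-09-09
==> tally bump(-29)
<== -29
==> dayspinner lunge(-3)
<== 2063-06-09
==> dayspinner pin(2080-08-05)
<== 2080-08-05
==> tally mirror()
<== 29

Answer: 2063-06-09


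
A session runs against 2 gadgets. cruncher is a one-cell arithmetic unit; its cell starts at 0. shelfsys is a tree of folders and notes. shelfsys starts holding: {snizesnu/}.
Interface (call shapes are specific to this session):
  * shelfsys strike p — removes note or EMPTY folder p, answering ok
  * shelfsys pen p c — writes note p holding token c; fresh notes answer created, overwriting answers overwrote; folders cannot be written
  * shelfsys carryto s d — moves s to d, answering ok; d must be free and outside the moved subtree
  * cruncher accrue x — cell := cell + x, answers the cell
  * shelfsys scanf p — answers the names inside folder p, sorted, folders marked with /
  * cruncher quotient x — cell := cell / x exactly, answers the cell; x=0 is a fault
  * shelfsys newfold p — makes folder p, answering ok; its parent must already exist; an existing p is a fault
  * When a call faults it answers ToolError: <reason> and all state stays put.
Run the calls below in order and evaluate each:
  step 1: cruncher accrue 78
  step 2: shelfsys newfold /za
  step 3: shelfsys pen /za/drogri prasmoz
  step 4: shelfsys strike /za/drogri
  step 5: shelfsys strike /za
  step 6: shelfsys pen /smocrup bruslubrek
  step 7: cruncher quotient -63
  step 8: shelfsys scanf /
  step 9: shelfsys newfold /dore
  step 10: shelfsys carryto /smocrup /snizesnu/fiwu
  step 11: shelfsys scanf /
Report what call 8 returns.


Answer: [smocrup, snizesnu/]

Derivation:
[in] cruncher accrue x=78
  78
[in] shelfsys newfold p=/za
  ok
[in] shelfsys pen p=/za/drogri c=prasmoz
  created
[in] shelfsys strike p=/za/drogri
  ok
[in] shelfsys strike p=/za
  ok
[in] shelfsys pen p=/smocrup c=bruslubrek
  created
[in] cruncher quotient x=-63
  -26/21
[in] shelfsys scanf p=/
  [smocrup, snizesnu/]
[in] shelfsys newfold p=/dore
  ok
[in] shelfsys carryto s=/smocrup d=/snizesnu/fiwu
  ok
[in] shelfsys scanf p=/
  [dore/, snizesnu/]


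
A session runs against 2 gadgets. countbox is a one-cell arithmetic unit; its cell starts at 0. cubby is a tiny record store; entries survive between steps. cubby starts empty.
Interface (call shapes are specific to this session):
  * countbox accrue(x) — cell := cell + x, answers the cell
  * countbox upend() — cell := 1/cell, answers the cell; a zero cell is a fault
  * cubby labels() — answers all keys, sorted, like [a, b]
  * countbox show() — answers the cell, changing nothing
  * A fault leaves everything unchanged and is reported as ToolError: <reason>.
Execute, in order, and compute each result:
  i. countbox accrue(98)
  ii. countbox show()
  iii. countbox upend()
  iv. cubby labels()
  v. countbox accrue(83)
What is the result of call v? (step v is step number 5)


Answer: 8135/98

Derivation:
-> countbox accrue(98)
<- 98
-> countbox show()
<- 98
-> countbox upend()
<- 1/98
-> cubby labels()
<- []
-> countbox accrue(83)
<- 8135/98


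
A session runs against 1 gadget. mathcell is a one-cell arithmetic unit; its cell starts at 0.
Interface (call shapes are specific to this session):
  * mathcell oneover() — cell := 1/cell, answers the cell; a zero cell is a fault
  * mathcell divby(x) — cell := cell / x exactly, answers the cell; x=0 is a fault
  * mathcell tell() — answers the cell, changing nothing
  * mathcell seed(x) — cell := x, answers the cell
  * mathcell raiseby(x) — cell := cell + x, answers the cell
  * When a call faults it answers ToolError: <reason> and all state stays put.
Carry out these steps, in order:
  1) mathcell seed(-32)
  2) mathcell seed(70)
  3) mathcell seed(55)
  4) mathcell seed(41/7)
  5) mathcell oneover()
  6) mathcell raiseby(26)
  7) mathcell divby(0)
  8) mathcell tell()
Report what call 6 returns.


I invoke mathcell seed(x='-32'), and get -32.
I invoke mathcell seed(x='70'), — result: 70.
I try mathcell seed(x='55'), → 55.
Calling mathcell seed(x='41/7'), giving 41/7.
Next I call mathcell oneover(), yielding 7/41.
I try mathcell raiseby(x='26'), and get 1073/41.
Then mathcell divby(x='0'), giving ToolError: division by zero.
I call mathcell tell(), → 1073/41.

Answer: 1073/41


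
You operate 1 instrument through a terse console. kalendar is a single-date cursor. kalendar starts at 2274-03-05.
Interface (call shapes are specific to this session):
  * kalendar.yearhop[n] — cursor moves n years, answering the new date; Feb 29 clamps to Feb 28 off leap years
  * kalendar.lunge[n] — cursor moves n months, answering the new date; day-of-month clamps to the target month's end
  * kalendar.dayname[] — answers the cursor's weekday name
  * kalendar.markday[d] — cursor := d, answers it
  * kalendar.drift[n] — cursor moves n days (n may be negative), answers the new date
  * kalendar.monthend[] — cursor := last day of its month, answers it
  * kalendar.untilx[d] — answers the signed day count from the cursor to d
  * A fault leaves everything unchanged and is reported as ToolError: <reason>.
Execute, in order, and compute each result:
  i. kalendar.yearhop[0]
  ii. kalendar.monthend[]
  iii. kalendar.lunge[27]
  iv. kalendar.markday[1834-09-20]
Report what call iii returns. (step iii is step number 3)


Answer: 2276-06-30

Derivation:
Invoking kalendar.yearhop on n=0, and see 2274-03-05.
Now I run kalendar.monthend, and observe 2274-03-31.
I run kalendar.lunge on n=27, which returns 2276-06-30.
I call kalendar.markday on d=1834-09-20, yielding 1834-09-20.


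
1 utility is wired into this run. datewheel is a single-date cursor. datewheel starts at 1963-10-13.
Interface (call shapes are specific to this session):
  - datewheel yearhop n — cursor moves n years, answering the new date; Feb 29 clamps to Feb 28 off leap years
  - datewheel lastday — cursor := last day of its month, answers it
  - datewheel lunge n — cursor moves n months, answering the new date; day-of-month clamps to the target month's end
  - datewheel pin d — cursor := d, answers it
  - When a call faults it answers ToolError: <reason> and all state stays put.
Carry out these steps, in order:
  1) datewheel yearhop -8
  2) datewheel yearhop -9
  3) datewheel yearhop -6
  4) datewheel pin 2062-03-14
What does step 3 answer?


==> datewheel yearhop(n→-8)
<== 1955-10-13
==> datewheel yearhop(n→-9)
<== 1946-10-13
==> datewheel yearhop(n→-6)
<== 1940-10-13
==> datewheel pin(d→2062-03-14)
<== 2062-03-14

Answer: 1940-10-13


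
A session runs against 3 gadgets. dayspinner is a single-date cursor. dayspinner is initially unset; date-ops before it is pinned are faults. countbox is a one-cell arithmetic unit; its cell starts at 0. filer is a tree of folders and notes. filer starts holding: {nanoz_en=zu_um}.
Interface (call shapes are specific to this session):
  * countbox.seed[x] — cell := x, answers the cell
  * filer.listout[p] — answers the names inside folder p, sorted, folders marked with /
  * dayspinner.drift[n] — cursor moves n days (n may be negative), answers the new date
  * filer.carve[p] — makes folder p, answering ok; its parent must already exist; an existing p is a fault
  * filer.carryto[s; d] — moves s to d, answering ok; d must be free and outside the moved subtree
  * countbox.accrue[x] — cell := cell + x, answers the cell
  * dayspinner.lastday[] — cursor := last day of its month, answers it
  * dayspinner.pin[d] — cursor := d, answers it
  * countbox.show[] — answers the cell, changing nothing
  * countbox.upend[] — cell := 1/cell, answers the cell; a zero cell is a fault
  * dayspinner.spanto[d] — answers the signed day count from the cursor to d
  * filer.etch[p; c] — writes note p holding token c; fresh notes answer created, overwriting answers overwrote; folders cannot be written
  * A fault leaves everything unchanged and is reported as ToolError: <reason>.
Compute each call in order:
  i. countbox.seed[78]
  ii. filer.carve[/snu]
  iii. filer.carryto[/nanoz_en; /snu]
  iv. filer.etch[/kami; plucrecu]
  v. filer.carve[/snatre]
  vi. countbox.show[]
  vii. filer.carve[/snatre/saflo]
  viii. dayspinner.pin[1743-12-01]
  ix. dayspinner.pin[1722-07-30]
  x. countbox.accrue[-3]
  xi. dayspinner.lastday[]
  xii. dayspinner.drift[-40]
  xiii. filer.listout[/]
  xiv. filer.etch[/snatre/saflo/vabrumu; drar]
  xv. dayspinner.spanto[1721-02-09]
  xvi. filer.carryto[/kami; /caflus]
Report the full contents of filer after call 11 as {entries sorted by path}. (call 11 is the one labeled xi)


Do: seed[x→78]
See: 78
Do: carve[p→/snu]
See: ok
Do: carryto[s→/nanoz_en; d→/snu]
See: ToolError: exists
Do: etch[p→/kami; c→plucrecu]
See: created
Do: carve[p→/snatre]
See: ok
Do: show[]
See: 78
Do: carve[p→/snatre/saflo]
See: ok
Do: pin[d→1743-12-01]
See: 1743-12-01
Do: pin[d→1722-07-30]
See: 1722-07-30
Do: accrue[x→-3]
See: 75
Do: lastday[]
See: 1722-07-31
Do: drift[n→-40]
See: 1722-06-21
Do: listout[p→/]
See: [kami, nanoz_en, snatre/, snu/]
Do: etch[p→/snatre/saflo/vabrumu; c→drar]
See: created
Do: spanto[d→1721-02-09]
See: -497
Do: carryto[s→/kami; d→/caflus]
See: ok

Answer: {kami=plucrecu, nanoz_en=zu_um, snatre/, snatre/saflo/, snu/}


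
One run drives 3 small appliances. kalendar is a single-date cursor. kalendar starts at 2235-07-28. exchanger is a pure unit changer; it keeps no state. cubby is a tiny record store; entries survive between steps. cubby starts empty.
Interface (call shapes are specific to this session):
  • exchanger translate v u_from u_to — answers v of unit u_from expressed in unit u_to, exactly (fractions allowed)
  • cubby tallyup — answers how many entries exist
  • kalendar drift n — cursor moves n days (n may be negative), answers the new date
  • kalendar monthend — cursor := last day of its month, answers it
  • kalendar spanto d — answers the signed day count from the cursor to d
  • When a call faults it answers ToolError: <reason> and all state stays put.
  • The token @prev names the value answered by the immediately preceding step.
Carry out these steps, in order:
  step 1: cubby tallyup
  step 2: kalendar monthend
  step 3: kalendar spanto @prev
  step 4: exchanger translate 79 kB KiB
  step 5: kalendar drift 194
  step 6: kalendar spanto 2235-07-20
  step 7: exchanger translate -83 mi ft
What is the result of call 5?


Answer: 2236-02-10

Derivation:
$ cubby tallyup
:: 0
$ kalendar monthend
:: 2235-07-31
$ kalendar spanto d=@prev
:: 0
$ exchanger translate v=79 u_from=kB u_to=KiB
:: 9875/128
$ kalendar drift n=194
:: 2236-02-10
$ kalendar spanto d=2235-07-20
:: -205
$ exchanger translate v=-83 u_from=mi u_to=ft
:: -438240


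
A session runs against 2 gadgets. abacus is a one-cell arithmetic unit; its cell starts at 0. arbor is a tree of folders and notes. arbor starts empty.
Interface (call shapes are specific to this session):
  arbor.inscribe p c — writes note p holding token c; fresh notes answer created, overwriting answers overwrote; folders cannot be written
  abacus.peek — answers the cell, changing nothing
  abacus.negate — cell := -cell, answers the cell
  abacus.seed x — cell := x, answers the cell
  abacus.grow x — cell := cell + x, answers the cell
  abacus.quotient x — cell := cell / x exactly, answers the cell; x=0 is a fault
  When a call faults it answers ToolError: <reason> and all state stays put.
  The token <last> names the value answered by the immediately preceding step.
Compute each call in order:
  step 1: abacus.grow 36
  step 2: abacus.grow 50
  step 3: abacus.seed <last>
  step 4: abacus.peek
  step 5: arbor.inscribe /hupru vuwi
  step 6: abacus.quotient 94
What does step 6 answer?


Answer: 43/47

Derivation:
I use grow with x='36': 36.
I use grow with x='50', giving 86.
Then seed with x='<last>', and get 86.
I call peek, — result: 86.
Next I call inscribe with p='/hupru', c='vuwi', — result: created.
Using quotient with x='94', giving 43/47.


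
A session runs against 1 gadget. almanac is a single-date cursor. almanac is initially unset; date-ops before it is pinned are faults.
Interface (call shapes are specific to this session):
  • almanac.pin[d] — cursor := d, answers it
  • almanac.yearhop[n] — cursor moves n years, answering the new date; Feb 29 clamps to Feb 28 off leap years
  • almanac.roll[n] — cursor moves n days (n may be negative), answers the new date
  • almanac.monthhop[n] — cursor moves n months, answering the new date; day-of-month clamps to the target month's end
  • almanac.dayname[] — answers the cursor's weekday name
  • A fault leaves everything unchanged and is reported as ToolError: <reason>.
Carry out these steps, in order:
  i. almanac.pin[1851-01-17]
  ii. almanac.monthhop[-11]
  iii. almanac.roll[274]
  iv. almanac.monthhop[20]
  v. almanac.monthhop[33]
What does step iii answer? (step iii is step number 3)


Do: almanac.pin[d: 1851-01-17]
See: 1851-01-17
Do: almanac.monthhop[n: -11]
See: 1850-02-17
Do: almanac.roll[n: 274]
See: 1850-11-18
Do: almanac.monthhop[n: 20]
See: 1852-07-18
Do: almanac.monthhop[n: 33]
See: 1855-04-18

Answer: 1850-11-18


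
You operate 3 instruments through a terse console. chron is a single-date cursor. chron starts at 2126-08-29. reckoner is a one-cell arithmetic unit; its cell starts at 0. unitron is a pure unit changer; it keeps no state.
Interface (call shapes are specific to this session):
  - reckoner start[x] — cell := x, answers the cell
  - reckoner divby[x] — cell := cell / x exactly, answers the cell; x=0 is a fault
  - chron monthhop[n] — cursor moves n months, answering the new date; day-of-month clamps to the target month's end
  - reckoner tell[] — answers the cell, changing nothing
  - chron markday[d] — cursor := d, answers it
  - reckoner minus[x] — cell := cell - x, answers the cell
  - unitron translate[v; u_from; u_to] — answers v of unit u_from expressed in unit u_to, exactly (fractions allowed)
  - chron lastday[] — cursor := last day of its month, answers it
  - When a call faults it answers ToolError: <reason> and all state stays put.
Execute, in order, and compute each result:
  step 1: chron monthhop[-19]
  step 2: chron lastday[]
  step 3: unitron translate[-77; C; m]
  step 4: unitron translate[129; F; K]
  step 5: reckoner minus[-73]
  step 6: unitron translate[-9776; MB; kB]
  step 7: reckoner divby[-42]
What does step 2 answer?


→ chron monthhop(n: -19)
← 2125-01-29
→ chron lastday()
← 2125-01-31
→ unitron translate(v: -77, u_from: C, u_to: m)
← ToolError: incompatible units
→ unitron translate(v: 129, u_from: F, u_to: K)
← 58867/180
→ reckoner minus(x: -73)
← 73
→ unitron translate(v: -9776, u_from: MB, u_to: kB)
← -9776000
→ reckoner divby(x: -42)
← -73/42

Answer: 2125-01-31


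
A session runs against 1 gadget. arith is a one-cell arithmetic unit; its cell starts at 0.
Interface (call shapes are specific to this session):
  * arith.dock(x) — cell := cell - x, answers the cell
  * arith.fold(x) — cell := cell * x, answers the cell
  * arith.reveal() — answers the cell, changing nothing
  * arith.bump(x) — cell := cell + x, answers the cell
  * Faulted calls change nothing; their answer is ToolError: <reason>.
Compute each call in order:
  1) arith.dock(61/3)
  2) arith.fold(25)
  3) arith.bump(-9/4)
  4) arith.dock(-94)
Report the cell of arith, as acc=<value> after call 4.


Answer: acc=-4999/12

Derivation:
# 1. arith.dock(x→61/3) => -61/3
# 2. arith.fold(x→25) => -1525/3
# 3. arith.bump(x→-9/4) => -6127/12
# 4. arith.dock(x→-94) => -4999/12


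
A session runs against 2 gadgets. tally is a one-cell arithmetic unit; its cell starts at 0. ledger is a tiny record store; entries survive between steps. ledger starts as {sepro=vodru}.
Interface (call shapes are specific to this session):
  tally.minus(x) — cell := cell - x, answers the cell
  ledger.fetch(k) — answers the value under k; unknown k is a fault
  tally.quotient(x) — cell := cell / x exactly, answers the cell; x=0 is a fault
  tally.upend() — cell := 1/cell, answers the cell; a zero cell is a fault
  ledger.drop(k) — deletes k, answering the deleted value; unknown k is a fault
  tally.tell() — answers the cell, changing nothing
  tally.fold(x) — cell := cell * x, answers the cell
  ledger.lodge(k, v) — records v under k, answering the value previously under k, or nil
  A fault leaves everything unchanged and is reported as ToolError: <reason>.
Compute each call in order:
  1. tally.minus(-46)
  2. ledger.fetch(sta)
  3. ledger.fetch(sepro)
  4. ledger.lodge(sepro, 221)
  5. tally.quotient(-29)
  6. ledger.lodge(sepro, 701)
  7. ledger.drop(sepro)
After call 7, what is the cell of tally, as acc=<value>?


Act: minus[x='-46']
Obs: 46
Act: fetch[k='sta']
Obs: ToolError: no such key sta
Act: fetch[k='sepro']
Obs: vodru
Act: lodge[k='sepro'; v='221']
Obs: vodru
Act: quotient[x='-29']
Obs: -46/29
Act: lodge[k='sepro'; v='701']
Obs: 221
Act: drop[k='sepro']
Obs: 701

Answer: acc=-46/29


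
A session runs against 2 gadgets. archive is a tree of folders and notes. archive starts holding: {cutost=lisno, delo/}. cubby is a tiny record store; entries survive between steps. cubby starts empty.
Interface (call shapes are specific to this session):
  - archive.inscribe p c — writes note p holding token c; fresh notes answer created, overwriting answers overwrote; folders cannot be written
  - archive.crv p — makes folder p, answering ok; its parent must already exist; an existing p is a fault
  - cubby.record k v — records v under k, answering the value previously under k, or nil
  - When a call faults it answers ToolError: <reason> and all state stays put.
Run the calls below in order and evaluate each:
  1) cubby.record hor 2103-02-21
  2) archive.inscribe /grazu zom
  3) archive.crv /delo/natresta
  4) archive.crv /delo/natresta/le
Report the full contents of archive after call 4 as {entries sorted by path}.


Answer: {cutost=lisno, delo/, delo/natresta/, delo/natresta/le/, grazu=zom}

Derivation:
>> record(k→hor, v→2103-02-21)
<< nil
>> inscribe(p→/grazu, c→zom)
<< created
>> crv(p→/delo/natresta)
<< ok
>> crv(p→/delo/natresta/le)
<< ok


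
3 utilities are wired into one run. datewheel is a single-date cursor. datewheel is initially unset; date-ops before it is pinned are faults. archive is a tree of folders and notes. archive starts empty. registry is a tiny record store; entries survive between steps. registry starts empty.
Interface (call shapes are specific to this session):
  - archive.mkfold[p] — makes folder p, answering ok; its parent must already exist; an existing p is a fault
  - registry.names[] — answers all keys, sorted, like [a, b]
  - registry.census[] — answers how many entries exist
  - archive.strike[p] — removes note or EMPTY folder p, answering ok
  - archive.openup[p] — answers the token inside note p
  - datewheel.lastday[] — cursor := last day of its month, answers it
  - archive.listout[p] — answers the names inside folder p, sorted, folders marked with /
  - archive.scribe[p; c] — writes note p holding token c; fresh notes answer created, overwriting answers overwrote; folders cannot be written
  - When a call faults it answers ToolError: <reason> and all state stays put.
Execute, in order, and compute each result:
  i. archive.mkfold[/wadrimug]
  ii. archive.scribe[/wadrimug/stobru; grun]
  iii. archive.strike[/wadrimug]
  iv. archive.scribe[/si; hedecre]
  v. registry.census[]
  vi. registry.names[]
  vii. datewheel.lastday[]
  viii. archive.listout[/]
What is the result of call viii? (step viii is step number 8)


Answer: [si, wadrimug/]

Derivation:
→ archive.mkfold(p='/wadrimug')
← ok
→ archive.scribe(p='/wadrimug/stobru', c='grun')
← created
→ archive.strike(p='/wadrimug')
← ToolError: not empty
→ archive.scribe(p='/si', c='hedecre')
← created
→ registry.census()
← 0
→ registry.names()
← []
→ datewheel.lastday()
← ToolError: no date set
→ archive.listout(p='/')
← [si, wadrimug/]


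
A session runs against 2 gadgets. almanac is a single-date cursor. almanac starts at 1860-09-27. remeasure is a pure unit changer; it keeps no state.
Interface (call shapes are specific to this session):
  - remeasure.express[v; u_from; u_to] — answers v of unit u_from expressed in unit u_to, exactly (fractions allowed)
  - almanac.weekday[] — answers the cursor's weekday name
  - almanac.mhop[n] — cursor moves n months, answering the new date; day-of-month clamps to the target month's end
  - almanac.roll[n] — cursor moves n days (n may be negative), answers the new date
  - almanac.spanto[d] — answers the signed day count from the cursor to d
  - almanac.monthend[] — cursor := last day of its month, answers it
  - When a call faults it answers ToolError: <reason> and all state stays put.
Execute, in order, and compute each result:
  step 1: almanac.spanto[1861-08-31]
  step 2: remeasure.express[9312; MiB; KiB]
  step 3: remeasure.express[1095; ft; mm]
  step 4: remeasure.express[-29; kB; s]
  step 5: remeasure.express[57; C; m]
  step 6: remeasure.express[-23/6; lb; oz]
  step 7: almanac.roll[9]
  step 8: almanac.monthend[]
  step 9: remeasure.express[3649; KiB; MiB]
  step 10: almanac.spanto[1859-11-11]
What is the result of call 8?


// almanac.spanto(1861-08-31) : 338
// remeasure.express(9312, MiB, KiB) : 9535488
// remeasure.express(1095, ft, mm) : 333756
// remeasure.express(-29, kB, s) : ToolError: incompatible units
// remeasure.express(57, C, m) : ToolError: incompatible units
// remeasure.express(-23/6, lb, oz) : -184/3
// almanac.roll(9) : 1860-10-06
// almanac.monthend() : 1860-10-31
// remeasure.express(3649, KiB, MiB) : 3649/1024
// almanac.spanto(1859-11-11) : -355

Answer: 1860-10-31
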